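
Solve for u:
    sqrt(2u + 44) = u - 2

Square both sides: 2u + 44 = (u - 2)^2.
Expand and rearrange: u^2 - 6u - 40 = 0.
Solving gives u = 10 or u = -4.
Check each candidate in the original equation:
  u = 10: sqrt(64) = 8, while u - 2 = 8 — valid.
  u = -4: sqrt(36) = 6, while u - 2 = -6 — extraneous.

u = 10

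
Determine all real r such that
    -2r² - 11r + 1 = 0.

Discriminant: (-11)² − 4·(-2)·1 = 129.
Quadratic formula: r = (11 ± √129) / (-4).
So r = -√(129)/4 - 11/4 ≈ -5.5895 or r = -11/4 + √(129)/4 ≈ 0.0895.

r = -5.5895 or r = 0.0895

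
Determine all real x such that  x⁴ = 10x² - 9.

Let u = x². The equation becomes u² - 10u + 9 = 0.
Factor: (u - 9)(u - 1) = 0, so u = 9 or u = 1.
x² = 9 gives x = ±3.
x² = 1 gives x = ±1.

x = -3 or x = -1 or x = 1 or x = 3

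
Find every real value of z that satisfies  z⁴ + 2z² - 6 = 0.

Let u = z². The equation becomes u² + 2u - 6 = 0.
By the quadratic formula, u = -1 + √(7) or u = -√(7) - 1.
z² = -1 + √(7) gives z = ±√(-1 + √(7)) ≈ ±1.2829.
z² = -√(7) - 1 < 0 has no real solution.

z = -1.2829 or z = 1.2829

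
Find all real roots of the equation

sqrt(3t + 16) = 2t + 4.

Square both sides: 3t + 16 = (2t + 4)^2.
Expand and rearrange: 4t^2 + 13t = 0.
Solving gives t = 0 or t = -3.25.
Check each candidate in the original equation:
  t = 0: sqrt(16) = 4, while 2t + 4 = 4 — valid.
  t = -3.25: sqrt(6.25) = 2.5, while 2t + 4 = -2.5 — extraneous.

t = 0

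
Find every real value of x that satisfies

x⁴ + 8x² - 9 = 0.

x = -1 or x = 1

Let u = x². The equation becomes u² + 8u - 9 = 0.
Factor: (u - 1)(u + 9) = 0, so u = 1 or u = -9.
x² = 1 gives x = ±1.
x² = -9 < 0 has no real solution.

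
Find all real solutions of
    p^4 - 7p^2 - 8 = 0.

p = -2.8284 or p = 2.8284

Let u = p^2. The equation becomes u^2 - 7u - 8 = 0.
Factor: (u + 1)(u - 8) = 0, so u = -1 or u = 8.
p^2 = -1 < 0 has no real solution.
p^2 = 8 gives p = +/-2*sqrt(2) ~= +/-2.8284.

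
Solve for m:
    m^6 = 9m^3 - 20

Let u = m^3. The equation becomes u^2 - 9u + 20 = 0.
Factor: (u - 4)(u - 5) = 0, so u = 4 or u = 5.
m^3 = 4 gives m = (4)^(1/3) ~= 1.5874.
m^3 = 5 gives m = (5)^(1/3) ~= 1.71.

m = 1.5874 or m = 1.71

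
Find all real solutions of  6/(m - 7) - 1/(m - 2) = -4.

m = 2.3698 or m = 5.3802

Multiply both sides by (m - 7)(m - 2):
6(m - 2) - (m - 7) = -4(m - 7)(m - 2).
Expand and collect terms: -4m² + 31m - 51 = 0.
By the quadratic formula, m = (-31 ± √145) / -8, so m ≈ 2.3698 or m ≈ 5.3802.
Neither value makes a denominator zero (m ≠ 7, m ≠ 2), so both are valid.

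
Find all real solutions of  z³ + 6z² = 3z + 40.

Rearrange: z³ + 6z² - 3z - 40 = 0.
Possible rational roots are divisors of -40. Testing z = -5 gives 0, so (z + 5) is a factor.
Divide: z³ + 6z² - 3z - 40 = (z + 5)(z² + z - 8).
Apply the quadratic formula to z² + z - 8 = 0: z = (-1 ± √33)/2, i.e. z ≈ 2.3723 or z ≈ -3.3723.

z = -5 or z = -3.3723 or z = 2.3723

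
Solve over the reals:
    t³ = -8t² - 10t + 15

Rearrange: t³ + 8t² + 10t - 15 = 0.
Possible rational roots are divisors of -15. Testing t = -3 gives 0, so (t + 3) is a factor.
Divide: t³ + 8t² + 10t - 15 = (t + 3)(t² + 5t - 5).
Apply the quadratic formula to t² + 5t - 5 = 0: t = (-5 ± √45)/2, i.e. t ≈ 0.8541 or t ≈ -5.8541.

t = -5.8541 or t = -3 or t = 0.8541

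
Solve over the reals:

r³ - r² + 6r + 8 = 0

r = -1

Possible rational roots are divisors of 8. Testing r = -1 gives 0, so (r + 1) is a factor.
Divide: r³ - r² + 6r + 8 = (r + 1)(r² - 2r + 8).
The quadratic r² - 2r + 8 has discriminant -28 < 0, so no further real roots.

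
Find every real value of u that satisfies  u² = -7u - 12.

Bring every term to one side: u² + 7u + 12 = 0.
Factor: (u + 4)(u + 3) = 0.
So u = -4 or u = -3.

u = -4 or u = -3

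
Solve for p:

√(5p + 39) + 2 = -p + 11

Isolate the radical: √(5p + 39) = -p + 9.
Square both sides: 5p + 39 = (-p + 9)².
Expand and rearrange: p² - 23p + 42 = 0.
Solving gives p = 21 or p = 2.
Check each candidate in the original equation:
  p = 21: √(144) = 12, while -p + 9 = -12 — extraneous.
  p = 2: √(49) = 7, while -p + 9 = 7 — valid.

p = 2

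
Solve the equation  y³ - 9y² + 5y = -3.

Rearrange: y³ - 9y² + 5y + 3 = 0.
Possible rational roots are divisors of 3. Testing y = 1 gives 0, so (y - 1) is a factor.
Divide: y³ - 9y² + 5y + 3 = (y - 1)(y² - 8y - 3).
Apply the quadratic formula to y² - 8y - 3 = 0: y = (8 ± √76)/2, i.e. y ≈ 8.3589 or y ≈ -0.3589.

y = -0.3589 or y = 1 or y = 8.3589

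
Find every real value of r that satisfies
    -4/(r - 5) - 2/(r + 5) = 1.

Multiply both sides by (r - 5)(r + 5):
-4(r + 5) - 2(r - 5) = (r - 5)(r + 5).
Expand and collect terms: r^2 + 6r - 15 = 0.
By the quadratic formula, r = (-6 +/- sqrt(96)) / 2, so r ~= 1.899 or r ~= -7.899.
Neither value makes a denominator zero (r != 5, r != -5), so both are valid.

r = -7.899 or r = 1.899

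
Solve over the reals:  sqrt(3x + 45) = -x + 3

x = -3

Square both sides: 3x + 45 = (-x + 3)^2.
Expand and rearrange: x^2 - 9x - 36 = 0.
Solving gives x = 12 or x = -3.
Check each candidate in the original equation:
  x = 12: sqrt(81) = 9, while -x + 3 = -9 — extraneous.
  x = -3: sqrt(36) = 6, while -x + 3 = 6 — valid.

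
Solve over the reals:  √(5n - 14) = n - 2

n = 3 or n = 6

Square both sides: 5n - 14 = (n - 2)².
Expand and rearrange: n² - 9n + 18 = 0.
Solving gives n = 6 or n = 3.
Check each candidate in the original equation:
  n = 6: √(16) = 4, while n - 2 = 4 — valid.
  n = 3: √(1) = 1, while n - 2 = 1 — valid.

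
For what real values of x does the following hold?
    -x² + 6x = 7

Rearrange to standard form: -x² + 6x - 7 = 0.
Discriminant: (6)² − 4·(-1)·(-7) = 8.
Quadratic formula: x = (-6 ± √8) / (-2).
So x = 3 - √(2) ≈ 1.5858 or x = √(2) + 3 ≈ 4.4142.

x = 1.5858 or x = 4.4142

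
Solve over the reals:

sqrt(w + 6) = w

Square both sides: w + 6 = (w)^2.
Expand and rearrange: w^2 - w - 6 = 0.
Solving gives w = 3 or w = -2.
Check each candidate in the original equation:
  w = 3: sqrt(9) = 3, while w = 3 — valid.
  w = -2: sqrt(4) = 2, while w = -2 — extraneous.

w = 3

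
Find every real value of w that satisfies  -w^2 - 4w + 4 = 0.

Discriminant: (-4)^2 - 4*(-1)*4 = 32.
Quadratic formula: w = (4 +/- sqrt(32)) / (-2).
So w = -2*sqrt(2) - 2 ~= -4.8284 or w = -2 + 2*sqrt(2) ~= 0.8284.

w = -4.8284 or w = 0.8284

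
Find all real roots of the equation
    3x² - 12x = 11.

x = -0.7689 or x = 4.7689

Rearrange to standard form: 3x² - 12x - 11 = 0.
Discriminant: (-12)² − 4·3·(-11) = 276.
Quadratic formula: x = (12 ± √276) / 6.
So x = 2 + √(69)/3 ≈ 4.7689 or x = 2 - √(69)/3 ≈ -0.7689.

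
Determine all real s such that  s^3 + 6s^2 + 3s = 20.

Rearrange: s^3 + 6s^2 + 3s - 20 = 0.
Possible rational roots are divisors of -20. Testing s = -4 gives 0, so (s + 4) is a factor.
Divide: s^3 + 6s^2 + 3s - 20 = (s + 4)(s^2 + 2s - 5).
Apply the quadratic formula to s^2 + 2s - 5 = 0: s = (-2 +/- sqrt(24))/2, i.e. s ~= 1.4495 or s ~= -3.4495.

s = -4 or s = -3.4495 or s = 1.4495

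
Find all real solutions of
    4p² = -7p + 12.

Rearrange to standard form: 4p² + 7p - 12 = 0.
Discriminant: (7)² − 4·4·(-12) = 241.
Quadratic formula: p = (-7 ± √241) / 8.
So p = -7/8 + √(241)/8 ≈ 1.0655 or p = -√(241)/8 - 7/8 ≈ -2.8155.

p = -2.8155 or p = 1.0655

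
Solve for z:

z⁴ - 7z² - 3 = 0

z = -2.7212 or z = 2.7212

Let u = z². The equation becomes u² - 7u - 3 = 0.
By the quadratic formula, u = 7/2 + √(61)/2 or u = 7/2 - √(61)/2.
z² = 7/2 + √(61)/2 gives z = ±√(7/2 + √(61)/2) ≈ ±2.7212.
z² = 7/2 - √(61)/2 < 0 has no real solution.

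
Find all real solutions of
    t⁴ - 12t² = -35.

Let u = t². The equation becomes u² - 12u + 35 = 0.
Factor: (u - 7)(u - 5) = 0, so u = 7 or u = 5.
t² = 7 gives t = ±√(7) ≈ ±2.6458.
t² = 5 gives t = ±√(5) ≈ ±2.2361.

t = -2.6458 or t = -2.2361 or t = 2.2361 or t = 2.6458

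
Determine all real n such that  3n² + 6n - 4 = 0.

Discriminant: (6)² − 4·3·(-4) = 84.
Quadratic formula: n = (-6 ± √84) / 6.
So n = -1 + √(21)/3 ≈ 0.5275 or n = -√(21)/3 - 1 ≈ -2.5275.

n = -2.5275 or n = 0.5275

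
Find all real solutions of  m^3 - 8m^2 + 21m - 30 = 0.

m = 5

Possible rational roots are divisors of -30. Testing m = 5 gives 0, so (m - 5) is a factor.
Divide: m^3 - 8m^2 + 21m - 30 = (m - 5)(m^2 - 3m + 6).
The quadratic m^2 - 3m + 6 has discriminant -15 < 0, so no further real roots.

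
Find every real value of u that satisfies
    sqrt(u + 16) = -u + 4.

u = 0

Square both sides: u + 16 = (-u + 4)^2.
Expand and rearrange: u^2 - 9u = 0.
Solving gives u = 9 or u = 0.
Check each candidate in the original equation:
  u = 9: sqrt(25) = 5, while -u + 4 = -5 — extraneous.
  u = 0: sqrt(16) = 4, while -u + 4 = 4 — valid.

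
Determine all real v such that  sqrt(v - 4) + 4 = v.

Isolate the radical: sqrt(v - 4) = v - 4.
Square both sides: v - 4 = (v - 4)^2.
Expand and rearrange: v^2 - 9v + 20 = 0.
Solving gives v = 5 or v = 4.
Check each candidate in the original equation:
  v = 5: sqrt(1) = 1, while v - 4 = 1 — valid.
  v = 4: sqrt(0) = 0, while v - 4 = 0 — valid.

v = 4 or v = 5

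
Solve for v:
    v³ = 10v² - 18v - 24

v = -0.873 or v = 4 or v = 6.873

Rearrange: v³ - 10v² + 18v + 24 = 0.
Possible rational roots are divisors of 24. Testing v = 4 gives 0, so (v - 4) is a factor.
Divide: v³ - 10v² + 18v + 24 = (v - 4)(v² - 6v - 6).
Apply the quadratic formula to v² - 6v - 6 = 0: v = (6 ± √60)/2, i.e. v ≈ 6.873 or v ≈ -0.873.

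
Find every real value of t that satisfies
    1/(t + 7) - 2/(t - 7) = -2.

t = -7.4677 or t = 7.9677

Multiply both sides by (t + 7)(t - 7):
(t - 7) - 2(t + 7) = -2(t + 7)(t - 7).
Expand and collect terms: -2t² + t + 119 = 0.
By the quadratic formula, t = (-1 ± √953) / -4, so t ≈ -7.4677 or t ≈ 7.9677.
Neither value makes a denominator zero (t ≠ -7, t ≠ 7), so both are valid.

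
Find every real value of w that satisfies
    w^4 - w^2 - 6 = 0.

w = -1.7321 or w = 1.7321

Let u = w^2. The equation becomes u^2 - u - 6 = 0.
Factor: (u - 3)(u + 2) = 0, so u = 3 or u = -2.
w^2 = 3 gives w = +/-sqrt(3) ~= +/-1.7321.
w^2 = -2 < 0 has no real solution.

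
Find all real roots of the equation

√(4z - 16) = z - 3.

z = 5

Square both sides: 4z - 16 = (z - 3)².
Expand and rearrange: z² - 10z + 25 = 0.
This gives the repeated root z = 5.
Check in the original equation:
  z = 5: √(4) = 2, while z - 3 = 2 — valid.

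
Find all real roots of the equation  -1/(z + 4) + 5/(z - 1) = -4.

z = -3.6583 or z = -0.3417

Multiply both sides by (z + 4)(z - 1):
-(z - 1) + 5(z + 4) = -4(z + 4)(z - 1).
Expand and collect terms: -4z^2 - 16z - 5 = 0.
By the quadratic formula, z = (16 +/- sqrt(176)) / -8, so z ~= -3.6583 or z ~= -0.3417.
Neither value makes a denominator zero (z != -4, z != 1), so both are valid.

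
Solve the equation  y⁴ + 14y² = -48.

Let u = y². The equation becomes u² + 14u + 48 = 0.
Factor: (u + 8)(u + 6) = 0, so u = -8 or u = -6.
y² = -8 < 0 has no real solution.
y² = -6 < 0 has no real solution.

No real solutions.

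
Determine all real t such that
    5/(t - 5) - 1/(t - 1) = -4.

Multiply both sides by (t - 5)(t - 1):
5(t - 1) - (t - 5) = -4(t - 5)(t - 1).
Expand and collect terms: -4t^2 + 20t - 20 = 0.
By the quadratic formula, t = (-20 +/- sqrt(80)) / -8, so t ~= 1.382 or t ~= 3.618.
Neither value makes a denominator zero (t != 5, t != 1), so both are valid.

t = 1.382 or t = 3.618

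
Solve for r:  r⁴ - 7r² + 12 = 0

r = -2 or r = -1.7321 or r = 1.7321 or r = 2

Let u = r². The equation becomes u² - 7u + 12 = 0.
Factor: (u - 4)(u - 3) = 0, so u = 4 or u = 3.
r² = 4 gives r = ±2.
r² = 3 gives r = ±√(3) ≈ ±1.7321.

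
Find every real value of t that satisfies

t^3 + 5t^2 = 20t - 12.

Rearrange: t^3 + 5t^2 - 20t + 12 = 0.
Possible rational roots are divisors of 12. Testing t = 2 gives 0, so (t - 2) is a factor.
Divide: t^3 + 5t^2 - 20t + 12 = (t - 2)(t^2 + 7t - 6).
Apply the quadratic formula to t^2 + 7t - 6 = 0: t = (-7 +/- sqrt(73))/2, i.e. t ~= 0.772 or t ~= -7.772.

t = -7.772 or t = 0.772 or t = 2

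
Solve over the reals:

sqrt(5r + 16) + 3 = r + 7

r = -3 or r = 0

Isolate the radical: sqrt(5r + 16) = r + 4.
Square both sides: 5r + 16 = (r + 4)^2.
Expand and rearrange: r^2 + 3r = 0.
Solving gives r = 0 or r = -3.
Check each candidate in the original equation:
  r = 0: sqrt(16) = 4, while r + 4 = 4 — valid.
  r = -3: sqrt(1) = 1, while r + 4 = 1 — valid.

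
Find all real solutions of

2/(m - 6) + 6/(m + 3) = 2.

Multiply both sides by (m - 6)(m + 3):
2(m + 3) + 6(m - 6) = 2(m - 6)(m + 3).
Expand and collect terms: 2m^2 - 14m - 6 = 0.
By the quadratic formula, m = (14 +/- sqrt(244)) / 4, so m ~= 7.4051 or m ~= -0.4051.
Neither value makes a denominator zero (m != 6, m != -3), so both are valid.

m = -0.4051 or m = 7.4051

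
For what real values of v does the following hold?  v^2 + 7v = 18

v = -9 or v = 2

Bring every term to one side: v^2 + 7v - 18 = 0.
Factor: (v - 2)(v + 9) = 0.
So v = 2 or v = -9.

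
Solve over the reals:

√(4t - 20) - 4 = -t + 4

t = 6

Isolate the radical: √(4t - 20) = -t + 8.
Square both sides: 4t - 20 = (-t + 8)².
Expand and rearrange: t² - 20t + 84 = 0.
Solving gives t = 14 or t = 6.
Check each candidate in the original equation:
  t = 14: √(36) = 6, while -t + 8 = -6 — extraneous.
  t = 6: √(4) = 2, while -t + 8 = 2 — valid.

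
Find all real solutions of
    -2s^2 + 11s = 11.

Rearrange to standard form: -2s^2 + 11s - 11 = 0.
Discriminant: (11)^2 - 4*(-2)*(-11) = 33.
Quadratic formula: s = (-11 +/- sqrt(33)) / (-4).
So s = 11/4 - sqrt(33)/4 ~= 1.3139 or s = sqrt(33)/4 + 11/4 ~= 4.1861.

s = 1.3139 or s = 4.1861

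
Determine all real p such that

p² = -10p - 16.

p = -8 or p = -2

Bring every term to one side: p² + 10p + 16 = 0.
Factor: (p + 8)(p + 2) = 0.
So p = -8 or p = -2.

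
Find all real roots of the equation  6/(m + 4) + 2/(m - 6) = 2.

m = -1.3589 or m = 7.3589

Multiply both sides by (m + 4)(m - 6):
6(m - 6) + 2(m + 4) = 2(m + 4)(m - 6).
Expand and collect terms: 2m^2 - 12m - 20 = 0.
By the quadratic formula, m = (12 +/- sqrt(304)) / 4, so m ~= 7.3589 or m ~= -1.3589.
Neither value makes a denominator zero (m != -4, m != 6), so both are valid.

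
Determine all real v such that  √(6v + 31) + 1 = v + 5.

Isolate the radical: √(6v + 31) = v + 4.
Square both sides: 6v + 31 = (v + 4)².
Expand and rearrange: v² + 2v - 15 = 0.
Solving gives v = 3 or v = -5.
Check each candidate in the original equation:
  v = 3: √(49) = 7, while v + 4 = 7 — valid.
  v = -5: √(1) = 1, while v + 4 = -1 — extraneous.

v = 3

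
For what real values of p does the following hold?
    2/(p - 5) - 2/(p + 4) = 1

p = -5.6847 or p = 6.6847

Multiply both sides by (p - 5)(p + 4):
2(p + 4) - 2(p - 5) = (p - 5)(p + 4).
Expand and collect terms: p² - p - 38 = 0.
By the quadratic formula, p = (1 ± √153) / 2, so p ≈ 6.6847 or p ≈ -5.6847.
Neither value makes a denominator zero (p ≠ 5, p ≠ -4), so both are valid.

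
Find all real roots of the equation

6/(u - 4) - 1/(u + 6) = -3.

u = -5.5787 or u = 1.912

Multiply both sides by (u - 4)(u + 6):
6(u + 6) - (u - 4) = -3(u - 4)(u + 6).
Expand and collect terms: -3u² - 11u + 32 = 0.
By the quadratic formula, u = (11 ± √505) / -6, so u ≈ -5.5787 or u ≈ 1.912.
Neither value makes a denominator zero (u ≠ 4, u ≠ -6), so both are valid.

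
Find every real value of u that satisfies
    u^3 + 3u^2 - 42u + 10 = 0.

u = -8.2426 or u = 0.2426 or u = 5

Possible rational roots are divisors of 10. Testing u = 5 gives 0, so (u - 5) is a factor.
Divide: u^3 + 3u^2 - 42u + 10 = (u - 5)(u^2 + 8u - 2).
Apply the quadratic formula to u^2 + 8u - 2 = 0: u = (-8 +/- sqrt(72))/2, i.e. u ~= 0.2426 or u ~= -8.2426.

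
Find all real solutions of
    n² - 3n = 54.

n = -6 or n = 9

Bring every term to one side: n² - 3n - 54 = 0.
Factor: (n + 6)(n - 9) = 0.
So n = -6 or n = 9.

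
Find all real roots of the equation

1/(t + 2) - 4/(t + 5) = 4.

Multiply both sides by (t + 2)(t + 5):
(t + 5) - 4(t + 2) = 4(t + 2)(t + 5).
Expand and collect terms: 4t^2 + 31t + 43 = 0.
By the quadratic formula, t = (-31 +/- sqrt(273)) / 8, so t ~= -1.8097 or t ~= -5.9403.
Neither value makes a denominator zero (t != -2, t != -5), so both are valid.

t = -5.9403 or t = -1.8097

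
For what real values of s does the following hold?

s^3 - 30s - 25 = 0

Possible rational roots are divisors of -25. Testing s = -5 gives 0, so (s + 5) is a factor.
Divide: s^3 - 30s - 25 = (s + 5)(s^2 - 5s - 5).
Apply the quadratic formula to s^2 - 5s - 5 = 0: s = (5 +/- sqrt(45))/2, i.e. s ~= 5.8541 or s ~= -0.8541.

s = -5 or s = -0.8541 or s = 5.8541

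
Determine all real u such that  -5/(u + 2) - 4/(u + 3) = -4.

Multiply both sides by (u + 2)(u + 3):
-5(u + 3) - 4(u + 2) = -4(u + 2)(u + 3).
Expand and collect terms: -4u² - 11u - 1 = 0.
By the quadratic formula, u = (11 ± √105) / -8, so u ≈ -2.6559 or u ≈ -0.0941.
Neither value makes a denominator zero (u ≠ -2, u ≠ -3), so both are valid.

u = -2.6559 or u = -0.0941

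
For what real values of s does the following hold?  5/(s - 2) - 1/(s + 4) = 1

Multiply both sides by (s - 2)(s + 4):
5(s + 4) - (s - 2) = (s - 2)(s + 4).
Expand and collect terms: s² - 2s - 30 = 0.
By the quadratic formula, s = (2 ± √124) / 2, so s ≈ 6.5678 or s ≈ -4.5678.
Neither value makes a denominator zero (s ≠ 2, s ≠ -4), so both are valid.

s = -4.5678 or s = 6.5678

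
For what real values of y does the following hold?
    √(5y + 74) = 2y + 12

y = -2

Square both sides: 5y + 74 = (2y + 12)².
Expand and rearrange: 4y² + 43y + 70 = 0.
Solving gives y = -2 or y = -8.75.
Check each candidate in the original equation:
  y = -2: √(64) = 8, while 2y + 12 = 8 — valid.
  y = -8.75: √(30.25) = 5.5, while 2y + 12 = -5.5 — extraneous.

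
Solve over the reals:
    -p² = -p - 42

p = -6 or p = 7

Bring every term to one side: -p² + p + 42 = 0.
Factor: -1(p + 6)(p - 7) = 0.
So p = -6 or p = 7.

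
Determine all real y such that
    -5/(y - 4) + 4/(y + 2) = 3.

Multiply both sides by (y - 4)(y + 2):
-5(y + 2) + 4(y - 4) = 3(y - 4)(y + 2).
Expand and collect terms: 3y² - 5y + 2 = 0.
Factor or apply the quadratic formula: y = 1 or y = 0.6667.
Neither value makes a denominator zero (y ≠ 4, y ≠ -2), so both are valid.

y = 0.6667 or y = 1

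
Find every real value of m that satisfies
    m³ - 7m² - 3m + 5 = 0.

m = -1 or m = 0.6834 or m = 7.3166

Possible rational roots are divisors of 5. Testing m = -1 gives 0, so (m + 1) is a factor.
Divide: m³ - 7m² - 3m + 5 = (m + 1)(m² - 8m + 5).
Apply the quadratic formula to m² - 8m + 5 = 0: m = (8 ± √44)/2, i.e. m ≈ 7.3166 or m ≈ 0.6834.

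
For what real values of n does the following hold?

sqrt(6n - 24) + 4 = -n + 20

n = 10

Isolate the radical: sqrt(6n - 24) = -n + 16.
Square both sides: 6n - 24 = (-n + 16)^2.
Expand and rearrange: n^2 - 38n + 280 = 0.
Solving gives n = 28 or n = 10.
Check each candidate in the original equation:
  n = 28: sqrt(144) = 12, while -n + 16 = -12 — extraneous.
  n = 10: sqrt(36) = 6, while -n + 16 = 6 — valid.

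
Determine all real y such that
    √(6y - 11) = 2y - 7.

y = 6

Square both sides: 6y - 11 = (2y - 7)².
Expand and rearrange: 4y² - 34y + 60 = 0.
Solving gives y = 6 or y = 2.5.
Check each candidate in the original equation:
  y = 6: √(25) = 5, while 2y - 7 = 5 — valid.
  y = 2.5: √(4) = 2, while 2y - 7 = -2 — extraneous.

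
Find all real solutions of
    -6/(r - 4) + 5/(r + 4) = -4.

Multiply both sides by (r - 4)(r + 4):
-6(r + 4) + 5(r - 4) = -4(r - 4)(r + 4).
Expand and collect terms: -4r^2 + r + 108 = 0.
By the quadratic formula, r = (-1 +/- sqrt(1729)) / -8, so r ~= -5.0727 or r ~= 5.3227.
Neither value makes a denominator zero (r != 4, r != -4), so both are valid.

r = -5.0727 or r = 5.3227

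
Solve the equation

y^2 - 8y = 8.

y = -0.899 or y = 8.899

Rearrange to standard form: y^2 - 8y - 8 = 0.
Discriminant: (-8)^2 - 4*1*(-8) = 96.
Quadratic formula: y = (8 +/- sqrt(96)) / 2.
So y = 4 + 2*sqrt(6) ~= 8.899 or y = 4 - 2*sqrt(6) ~= -0.899.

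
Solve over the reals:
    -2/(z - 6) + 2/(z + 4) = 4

Multiply both sides by (z - 6)(z + 4):
-2(z + 4) + 2(z - 6) = 4(z - 6)(z + 4).
Expand and collect terms: 4z^2 - 8z - 76 = 0.
By the quadratic formula, z = (8 +/- sqrt(1280)) / 8, so z ~= 5.4721 or z ~= -3.4721.
Neither value makes a denominator zero (z != 6, z != -4), so both are valid.

z = -3.4721 or z = 5.4721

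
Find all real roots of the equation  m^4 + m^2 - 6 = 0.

Let u = m^2. The equation becomes u^2 + u - 6 = 0.
Factor: (u + 3)(u - 2) = 0, so u = -3 or u = 2.
m^2 = -3 < 0 has no real solution.
m^2 = 2 gives m = +/-sqrt(2) ~= +/-1.4142.

m = -1.4142 or m = 1.4142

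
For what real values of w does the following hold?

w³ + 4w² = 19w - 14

w = -7 or w = 1 or w = 2

Rearrange: w³ + 4w² - 19w + 14 = 0.
Possible rational roots are divisors of 14. Testing w = 2 gives 0, so (w - 2) is a factor.
Divide: w³ + 4w² - 19w + 14 = (w - 2)(w² + 6w - 7).
Factor the quadratic: w = 1 or w = -7.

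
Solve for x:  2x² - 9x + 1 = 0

x = 0.114 or x = 4.386

Discriminant: (-9)² − 4·2·1 = 73.
Quadratic formula: x = (9 ± √73) / 4.
So x = √(73)/4 + 9/4 ≈ 4.386 or x = 9/4 - √(73)/4 ≈ 0.114.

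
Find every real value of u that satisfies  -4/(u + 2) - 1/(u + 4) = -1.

u = -3.7016 or u = 2.7016

Multiply both sides by (u + 2)(u + 4):
-4(u + 4) - (u + 2) = -(u + 2)(u + 4).
Expand and collect terms: -u^2 - u + 10 = 0.
By the quadratic formula, u = (1 +/- sqrt(41)) / -2, so u ~= -3.7016 or u ~= 2.7016.
Neither value makes a denominator zero (u != -2, u != -4), so both are valid.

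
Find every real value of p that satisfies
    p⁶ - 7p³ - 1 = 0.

p = -0.5193 or p = 1.9256

Let u = p³. The equation becomes u² - 7u - 1 = 0.
By the quadratic formula, u = 7/2 + √(53)/2 or u = 7/2 - √(53)/2.
p³ = 7/2 + √(53)/2 gives p = ∛(7/2 + √(53)/2) ≈ 1.9256.
p³ = 7/2 - √(53)/2 gives p = -∛(-7/2 + √(53)/2) ≈ -0.5193.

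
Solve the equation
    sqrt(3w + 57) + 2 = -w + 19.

Isolate the radical: sqrt(3w + 57) = -w + 17.
Square both sides: 3w + 57 = (-w + 17)^2.
Expand and rearrange: w^2 - 37w + 232 = 0.
Solving gives w = 29 or w = 8.
Check each candidate in the original equation:
  w = 29: sqrt(144) = 12, while -w + 17 = -12 — extraneous.
  w = 8: sqrt(81) = 9, while -w + 17 = 9 — valid.

w = 8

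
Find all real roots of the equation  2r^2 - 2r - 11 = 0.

Discriminant: (-2)^2 - 4*2*(-11) = 92.
Quadratic formula: r = (2 +/- sqrt(92)) / 4.
So r = 1/2 + sqrt(23)/2 ~= 2.8979 or r = 1/2 - sqrt(23)/2 ~= -1.8979.

r = -1.8979 or r = 2.8979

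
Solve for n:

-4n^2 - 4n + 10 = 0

Discriminant: (-4)^2 - 4*(-4)*10 = 176.
Quadratic formula: n = (4 +/- sqrt(176)) / (-8).
So n = -sqrt(11)/2 - 1/2 ~= -2.1583 or n = -1/2 + sqrt(11)/2 ~= 1.1583.

n = -2.1583 or n = 1.1583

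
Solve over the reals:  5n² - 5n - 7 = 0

n = -0.7845 or n = 1.7845

Discriminant: (-5)² − 4·5·(-7) = 165.
Quadratic formula: n = (5 ± √165) / 10.
So n = 1/2 + √(165)/10 ≈ 1.7845 or n = 1/2 - √(165)/10 ≈ -0.7845.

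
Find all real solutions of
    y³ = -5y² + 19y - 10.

Rearrange: y³ + 5y² - 19y + 10 = 0.
Possible rational roots are divisors of 10. Testing y = 2 gives 0, so (y - 2) is a factor.
Divide: y³ + 5y² - 19y + 10 = (y - 2)(y² + 7y - 5).
Apply the quadratic formula to y² + 7y - 5 = 0: y = (-7 ± √69)/2, i.e. y ≈ 0.6533 or y ≈ -7.6533.

y = -7.6533 or y = 0.6533 or y = 2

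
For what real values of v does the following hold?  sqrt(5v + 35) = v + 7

Square both sides: 5v + 35 = (v + 7)^2.
Expand and rearrange: v^2 + 9v + 14 = 0.
Solving gives v = -2 or v = -7.
Check each candidate in the original equation:
  v = -2: sqrt(25) = 5, while v + 7 = 5 — valid.
  v = -7: sqrt(0) = 0, while v + 7 = 0 — valid.

v = -7 or v = -2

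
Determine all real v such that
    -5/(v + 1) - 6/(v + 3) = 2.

v = -7.7604 or v = -1.7396

Multiply both sides by (v + 1)(v + 3):
-5(v + 3) - 6(v + 1) = 2(v + 1)(v + 3).
Expand and collect terms: 2v² + 19v + 27 = 0.
By the quadratic formula, v = (-19 ± √145) / 4, so v ≈ -1.7396 or v ≈ -7.7604.
Neither value makes a denominator zero (v ≠ -1, v ≠ -3), so both are valid.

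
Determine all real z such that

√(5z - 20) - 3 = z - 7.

Isolate the radical: √(5z - 20) = z - 4.
Square both sides: 5z - 20 = (z - 4)².
Expand and rearrange: z² - 13z + 36 = 0.
Solving gives z = 9 or z = 4.
Check each candidate in the original equation:
  z = 9: √(25) = 5, while z - 4 = 5 — valid.
  z = 4: √(0) = 0, while z - 4 = 0 — valid.

z = 4 or z = 9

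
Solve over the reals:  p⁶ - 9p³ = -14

Let u = p³. The equation becomes u² - 9u + 14 = 0.
Factor: (u - 7)(u - 2) = 0, so u = 7 or u = 2.
p³ = 7 gives p = ∛(7) ≈ 1.9129.
p³ = 2 gives p = ∛(2) ≈ 1.2599.

p = 1.2599 or p = 1.9129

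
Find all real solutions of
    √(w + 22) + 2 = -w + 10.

Isolate the radical: √(w + 22) = -w + 8.
Square both sides: w + 22 = (-w + 8)².
Expand and rearrange: w² - 17w + 42 = 0.
Solving gives w = 14 or w = 3.
Check each candidate in the original equation:
  w = 14: √(36) = 6, while -w + 8 = -6 — extraneous.
  w = 3: √(25) = 5, while -w + 8 = 5 — valid.

w = 3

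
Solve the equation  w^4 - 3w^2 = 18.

w = -2.4495 or w = 2.4495

Let u = w^2. The equation becomes u^2 - 3u - 18 = 0.
Factor: (u - 6)(u + 3) = 0, so u = 6 or u = -3.
w^2 = 6 gives w = +/-sqrt(6) ~= +/-2.4495.
w^2 = -3 < 0 has no real solution.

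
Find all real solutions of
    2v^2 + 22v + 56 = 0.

v = -7 or v = -4

Factor: 2(v + 7)(v + 4) = 0.
So v = -7 or v = -4.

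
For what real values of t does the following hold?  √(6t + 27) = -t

t = -3

Square both sides: 6t + 27 = (-t)².
Expand and rearrange: t² - 6t - 27 = 0.
Solving gives t = 9 or t = -3.
Check each candidate in the original equation:
  t = 9: √(81) = 9, while -t = -9 — extraneous.
  t = -3: √(9) = 3, while -t = 3 — valid.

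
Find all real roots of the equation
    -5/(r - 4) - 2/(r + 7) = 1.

Multiply both sides by (r - 4)(r + 7):
-5(r + 7) - 2(r - 4) = (r - 4)(r + 7).
Expand and collect terms: r² + 10r - 1 = 0.
By the quadratic formula, r = (-10 ± √104) / 2, so r ≈ 0.099 or r ≈ -10.099.
Neither value makes a denominator zero (r ≠ 4, r ≠ -7), so both are valid.

r = -10.099 or r = 0.099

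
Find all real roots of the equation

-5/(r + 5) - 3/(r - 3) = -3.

Multiply both sides by (r + 5)(r - 3):
-5(r - 3) - 3(r + 5) = -3(r + 5)(r - 3).
Expand and collect terms: -3r² + 2r + 45 = 0.
By the quadratic formula, r = (-2 ± √544) / -6, so r ≈ -3.554 or r ≈ 4.2206.
Neither value makes a denominator zero (r ≠ -5, r ≠ 3), so both are valid.

r = -3.554 or r = 4.2206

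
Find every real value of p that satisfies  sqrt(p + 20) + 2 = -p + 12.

Isolate the radical: sqrt(p + 20) = -p + 10.
Square both sides: p + 20 = (-p + 10)^2.
Expand and rearrange: p^2 - 21p + 80 = 0.
Solving gives p = 16 or p = 5.
Check each candidate in the original equation:
  p = 16: sqrt(36) = 6, while -p + 10 = -6 — extraneous.
  p = 5: sqrt(25) = 5, while -p + 10 = 5 — valid.

p = 5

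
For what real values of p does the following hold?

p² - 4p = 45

Bring every term to one side: p² - 4p - 45 = 0.
Factor: (p + 5)(p - 9) = 0.
So p = -5 or p = 9.

p = -5 or p = 9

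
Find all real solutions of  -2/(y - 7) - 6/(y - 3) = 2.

y = -0.4641 or y = 6.4641

Multiply both sides by (y - 7)(y - 3):
-2(y - 3) - 6(y - 7) = 2(y - 7)(y - 3).
Expand and collect terms: 2y^2 - 12y - 6 = 0.
By the quadratic formula, y = (12 +/- sqrt(192)) / 4, so y ~= 6.4641 or y ~= -0.4641.
Neither value makes a denominator zero (y != 7, y != 3), so both are valid.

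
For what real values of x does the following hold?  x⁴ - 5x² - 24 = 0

x = -2.8284 or x = 2.8284

Let u = x². The equation becomes u² - 5u - 24 = 0.
Factor: (u - 8)(u + 3) = 0, so u = 8 or u = -3.
x² = 8 gives x = ±2·√(2) ≈ ±2.8284.
x² = -3 < 0 has no real solution.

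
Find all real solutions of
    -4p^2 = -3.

p = -0.866 or p = 0.866

Rearrange to standard form: -4p^2 + 3 = 0.
Discriminant: (0)^2 - 4*(-4)*3 = 48.
Quadratic formula: p = (0 +/- sqrt(48)) / (-8).
So p = -sqrt(3)/2 ~= -0.866 or p = sqrt(3)/2 ~= 0.866.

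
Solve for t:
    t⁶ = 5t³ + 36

t = -1.5874 or t = 2.0801

Let u = t³. The equation becomes u² - 5u - 36 = 0.
Factor: (u - 9)(u + 4) = 0, so u = 9 or u = -4.
t³ = 9 gives t = ∛(9) ≈ 2.0801.
t³ = -4 gives t = -∛(4) ≈ -1.5874.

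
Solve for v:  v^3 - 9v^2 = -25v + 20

v = 1.382 or v = 3.618 or v = 4

Rearrange: v^3 - 9v^2 + 25v - 20 = 0.
Possible rational roots are divisors of -20. Testing v = 4 gives 0, so (v - 4) is a factor.
Divide: v^3 - 9v^2 + 25v - 20 = (v - 4)(v^2 - 5v + 5).
Apply the quadratic formula to v^2 - 5v + 5 = 0: v = (5 +/- sqrt(5))/2, i.e. v ~= 3.618 or v ~= 1.382.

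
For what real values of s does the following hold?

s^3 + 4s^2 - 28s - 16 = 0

Possible rational roots are divisors of -16. Testing s = 4 gives 0, so (s - 4) is a factor.
Divide: s^3 + 4s^2 - 28s - 16 = (s - 4)(s^2 + 8s + 4).
Apply the quadratic formula to s^2 + 8s + 4 = 0: s = (-8 +/- sqrt(48))/2, i.e. s ~= -0.5359 or s ~= -7.4641.

s = -7.4641 or s = -0.5359 or s = 4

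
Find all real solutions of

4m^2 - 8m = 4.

Rearrange to standard form: 4m^2 - 8m - 4 = 0.
Discriminant: (-8)^2 - 4*4*(-4) = 128.
Quadratic formula: m = (8 +/- sqrt(128)) / 8.
So m = 1 + sqrt(2) ~= 2.4142 or m = 1 - sqrt(2) ~= -0.4142.

m = -0.4142 or m = 2.4142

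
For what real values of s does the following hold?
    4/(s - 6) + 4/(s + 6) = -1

Multiply both sides by (s - 6)(s + 6):
4(s + 6) + 4(s - 6) = -(s - 6)(s + 6).
Expand and collect terms: -s² - 8s + 36 = 0.
By the quadratic formula, s = (8 ± √208) / -2, so s ≈ -11.2111 or s ≈ 3.2111.
Neither value makes a denominator zero (s ≠ 6, s ≠ -6), so both are valid.

s = -11.2111 or s = 3.2111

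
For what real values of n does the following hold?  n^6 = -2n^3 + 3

n = -1.4422 or n = 1

Let u = n^3. The equation becomes u^2 + 2u - 3 = 0.
Factor: (u + 3)(u - 1) = 0, so u = -3 or u = 1.
n^3 = -3 gives n = -(3)^(1/3) ~= -1.4422.
n^3 = 1 gives n = 1.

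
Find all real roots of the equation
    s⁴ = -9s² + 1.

Let u = s². The equation becomes u² + 9u - 1 = 0.
By the quadratic formula, u = -9/2 + √(85)/2 or u = -√(85)/2 - 9/2.
s² = -9/2 + √(85)/2 gives s = ±√(-9/2 + √(85)/2) ≈ ±0.3313.
s² = -√(85)/2 - 9/2 < 0 has no real solution.

s = -0.3313 or s = 0.3313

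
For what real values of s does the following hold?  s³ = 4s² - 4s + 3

s = 3

Rearrange: s³ - 4s² + 4s - 3 = 0.
Possible rational roots are divisors of -3. Testing s = 3 gives 0, so (s - 3) is a factor.
Divide: s³ - 4s² + 4s - 3 = (s - 3)(s² - s + 1).
The quadratic s² - s + 1 has discriminant -3 < 0, so no further real roots.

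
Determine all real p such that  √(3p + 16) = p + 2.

Square both sides: 3p + 16 = (p + 2)².
Expand and rearrange: p² + p - 12 = 0.
Solving gives p = 3 or p = -4.
Check each candidate in the original equation:
  p = 3: √(25) = 5, while p + 2 = 5 — valid.
  p = -4: √(4) = 2, while p + 2 = -2 — extraneous.

p = 3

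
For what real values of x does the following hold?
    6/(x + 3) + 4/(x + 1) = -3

x = -5.7749 or x = -1.5585

Multiply both sides by (x + 3)(x + 1):
6(x + 1) + 4(x + 3) = -3(x + 3)(x + 1).
Expand and collect terms: -3x^2 - 22x - 27 = 0.
By the quadratic formula, x = (22 +/- sqrt(160)) / -6, so x ~= -5.7749 or x ~= -1.5585.
Neither value makes a denominator zero (x != -3, x != -1), so both are valid.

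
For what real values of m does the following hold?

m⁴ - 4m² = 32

m = -2.8284 or m = 2.8284

Let u = m². The equation becomes u² - 4u - 32 = 0.
Factor: (u - 8)(u + 4) = 0, so u = 8 or u = -4.
m² = 8 gives m = ±2·√(2) ≈ ±2.8284.
m² = -4 < 0 has no real solution.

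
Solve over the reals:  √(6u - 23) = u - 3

u = 4 or u = 8

Square both sides: 6u - 23 = (u - 3)².
Expand and rearrange: u² - 12u + 32 = 0.
Solving gives u = 8 or u = 4.
Check each candidate in the original equation:
  u = 8: √(25) = 5, while u - 3 = 5 — valid.
  u = 4: √(1) = 1, while u - 3 = 1 — valid.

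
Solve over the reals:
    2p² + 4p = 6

Bring every term to one side: 2p² + 4p - 6 = 0.
Factor: 2(p + 3)(p - 1) = 0.
So p = -3 or p = 1.

p = -3 or p = 1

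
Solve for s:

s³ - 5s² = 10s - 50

s = -3.1623 or s = 3.1623 or s = 5

Rearrange: s³ - 5s² - 10s + 50 = 0.
Possible rational roots are divisors of 50. Testing s = 5 gives 0, so (s - 5) is a factor.
Divide: s³ - 5s² - 10s + 50 = (s - 5)(s² - 10).
Apply the quadratic formula to s² - 10 = 0: s = (0 ± √40)/2, i.e. s ≈ 3.1623 or s ≈ -3.1623.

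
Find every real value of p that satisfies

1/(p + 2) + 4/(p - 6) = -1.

Multiply both sides by (p + 2)(p - 6):
(p - 6) + 4(p + 2) = -(p + 2)(p - 6).
Expand and collect terms: -p^2 - p + 10 = 0.
By the quadratic formula, p = (1 +/- sqrt(41)) / -2, so p ~= -3.7016 or p ~= 2.7016.
Neither value makes a denominator zero (p != -2, p != 6), so both are valid.

p = -3.7016 or p = 2.7016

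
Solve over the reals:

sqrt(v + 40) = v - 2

v = 9

Square both sides: v + 40 = (v - 2)^2.
Expand and rearrange: v^2 - 5v - 36 = 0.
Solving gives v = 9 or v = -4.
Check each candidate in the original equation:
  v = 9: sqrt(49) = 7, while v - 2 = 7 — valid.
  v = -4: sqrt(36) = 6, while v - 2 = -6 — extraneous.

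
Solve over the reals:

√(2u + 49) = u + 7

Square both sides: 2u + 49 = (u + 7)².
Expand and rearrange: u² + 12u = 0.
Solving gives u = 0 or u = -12.
Check each candidate in the original equation:
  u = 0: √(49) = 7, while u + 7 = 7 — valid.
  u = -12: √(25) = 5, while u + 7 = -5 — extraneous.

u = 0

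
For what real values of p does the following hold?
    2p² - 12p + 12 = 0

p = 1.2679 or p = 4.7321

Discriminant: (-12)² − 4·2·12 = 48.
Quadratic formula: p = (12 ± √48) / 4.
So p = √(3) + 3 ≈ 4.7321 or p = 3 - √(3) ≈ 1.2679.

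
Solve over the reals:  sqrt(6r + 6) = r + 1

r = -1 or r = 5

Square both sides: 6r + 6 = (r + 1)^2.
Expand and rearrange: r^2 - 4r - 5 = 0.
Solving gives r = 5 or r = -1.
Check each candidate in the original equation:
  r = 5: sqrt(36) = 6, while r + 1 = 6 — valid.
  r = -1: sqrt(0) = 0, while r + 1 = 0 — valid.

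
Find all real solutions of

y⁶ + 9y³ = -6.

Let u = y³. The equation becomes u² + 9u + 6 = 0.
By the quadratic formula, u = -9/2 + √(57)/2 or u = -9/2 - √(57)/2.
y³ = -9/2 + √(57)/2 gives y = -∛(9/2 - √(57)/2) ≈ -0.8984.
y³ = -9/2 - √(57)/2 gives y = -∛(√(57)/2 + 9/2) ≈ -2.0227.

y = -2.0227 or y = -0.8984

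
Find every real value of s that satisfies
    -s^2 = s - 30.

Bring every term to one side: -s^2 - s + 30 = 0.
Factor: -1(s - 5)(s + 6) = 0.
So s = 5 or s = -6.

s = -6 or s = 5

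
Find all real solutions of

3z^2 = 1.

Rearrange to standard form: 3z^2 - 1 = 0.
Discriminant: (0)^2 - 4*3*(-1) = 12.
Quadratic formula: z = (0 +/- sqrt(12)) / 6.
So z = sqrt(3)/3 ~= 0.5774 or z = -sqrt(3)/3 ~= -0.5774.

z = -0.5774 or z = 0.5774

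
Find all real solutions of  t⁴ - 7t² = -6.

t = -2.4495 or t = -1 or t = 1 or t = 2.4495

Let u = t². The equation becomes u² - 7u + 6 = 0.
Factor: (u - 1)(u - 6) = 0, so u = 1 or u = 6.
t² = 1 gives t = ±1.
t² = 6 gives t = ±√(6) ≈ ±2.4495.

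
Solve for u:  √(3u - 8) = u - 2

u = 3 or u = 4

Square both sides: 3u - 8 = (u - 2)².
Expand and rearrange: u² - 7u + 12 = 0.
Solving gives u = 4 or u = 3.
Check each candidate in the original equation:
  u = 4: √(4) = 2, while u - 2 = 2 — valid.
  u = 3: √(1) = 1, while u - 2 = 1 — valid.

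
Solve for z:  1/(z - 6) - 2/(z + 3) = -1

Multiply both sides by (z - 6)(z + 3):
(z + 3) - 2(z - 6) = -(z - 6)(z + 3).
Expand and collect terms: -z² + 4z + 3 = 0.
By the quadratic formula, z = (-4 ± √28) / -2, so z ≈ -0.6458 or z ≈ 4.6458.
Neither value makes a denominator zero (z ≠ 6, z ≠ -3), so both are valid.

z = -0.6458 or z = 4.6458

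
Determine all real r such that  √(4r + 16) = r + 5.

r = -3

Square both sides: 4r + 16 = (r + 5)².
Expand and rearrange: r² + 6r + 9 = 0.
This gives the repeated root r = -3.
Check in the original equation:
  r = -3: √(4) = 2, while r + 5 = 2 — valid.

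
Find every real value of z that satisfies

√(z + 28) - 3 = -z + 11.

z = 8

Isolate the radical: √(z + 28) = -z + 14.
Square both sides: z + 28 = (-z + 14)².
Expand and rearrange: z² - 29z + 168 = 0.
Solving gives z = 21 or z = 8.
Check each candidate in the original equation:
  z = 21: √(49) = 7, while -z + 14 = -7 — extraneous.
  z = 8: √(36) = 6, while -z + 14 = 6 — valid.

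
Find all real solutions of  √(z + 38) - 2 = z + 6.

z = -2

Isolate the radical: √(z + 38) = z + 8.
Square both sides: z + 38 = (z + 8)².
Expand and rearrange: z² + 15z + 26 = 0.
Solving gives z = -2 or z = -13.
Check each candidate in the original equation:
  z = -2: √(36) = 6, while z + 8 = 6 — valid.
  z = -13: √(25) = 5, while z + 8 = -5 — extraneous.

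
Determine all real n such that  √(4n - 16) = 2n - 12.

n = 8

Square both sides: 4n - 16 = (2n - 12)².
Expand and rearrange: 4n² - 52n + 160 = 0.
Solving gives n = 8 or n = 5.
Check each candidate in the original equation:
  n = 8: √(16) = 4, while 2n - 12 = 4 — valid.
  n = 5: √(4) = 2, while 2n - 12 = -2 — extraneous.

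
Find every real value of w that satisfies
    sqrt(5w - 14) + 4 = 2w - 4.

Isolate the radical: sqrt(5w - 14) = 2w - 8.
Square both sides: 5w - 14 = (2w - 8)^2.
Expand and rearrange: 4w^2 - 37w + 78 = 0.
Solving gives w = 6 or w = 3.25.
Check each candidate in the original equation:
  w = 6: sqrt(16) = 4, while 2w - 8 = 4 — valid.
  w = 3.25: sqrt(2.25) = 1.5, while 2w - 8 = -1.5 — extraneous.

w = 6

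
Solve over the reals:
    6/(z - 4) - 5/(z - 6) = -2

z = 2.1883 or z = 7.3117

Multiply both sides by (z - 4)(z - 6):
6(z - 6) - 5(z - 4) = -2(z - 4)(z - 6).
Expand and collect terms: -2z^2 + 19z - 32 = 0.
By the quadratic formula, z = (-19 +/- sqrt(105)) / -4, so z ~= 2.1883 or z ~= 7.3117.
Neither value makes a denominator zero (z != 4, z != 6), so both are valid.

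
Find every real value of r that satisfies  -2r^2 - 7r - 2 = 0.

Discriminant: (-7)^2 - 4*(-2)*(-2) = 33.
Quadratic formula: r = (7 +/- sqrt(33)) / (-4).
So r = -7/4 - sqrt(33)/4 ~= -3.1861 or r = -7/4 + sqrt(33)/4 ~= -0.3139.

r = -3.1861 or r = -0.3139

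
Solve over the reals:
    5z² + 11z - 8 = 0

Discriminant: (11)² − 4·5·(-8) = 281.
Quadratic formula: z = (-11 ± √281) / 10.
So z = -11/10 + √(281)/10 ≈ 0.5763 or z = -√(281)/10 - 11/10 ≈ -2.7763.

z = -2.7763 or z = 0.5763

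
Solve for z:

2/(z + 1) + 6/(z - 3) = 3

Multiply both sides by (z + 1)(z - 3):
2(z - 3) + 6(z + 1) = 3(z + 1)(z - 3).
Expand and collect terms: 3z^2 - 14z - 9 = 0.
By the quadratic formula, z = (14 +/- sqrt(304)) / 6, so z ~= 5.2393 or z ~= -0.5726.
Neither value makes a denominator zero (z != -1, z != 3), so both are valid.

z = -0.5726 or z = 5.2393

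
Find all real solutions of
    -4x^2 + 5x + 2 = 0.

Discriminant: (5)^2 - 4*(-4)*2 = 57.
Quadratic formula: x = (-5 +/- sqrt(57)) / (-8).
So x = 5/8 - sqrt(57)/8 ~= -0.3187 or x = 5/8 + sqrt(57)/8 ~= 1.5687.

x = -0.3187 or x = 1.5687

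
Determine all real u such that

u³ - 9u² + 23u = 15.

Rearrange: u³ - 9u² + 23u - 15 = 0.
Possible rational roots are divisors of -15. Testing u = 3 gives 0, so (u - 3) is a factor.
Divide: u³ - 9u² + 23u - 15 = (u - 3)(u² - 6u + 5).
Factor the quadratic: u = 5 or u = 1.

u = 1 or u = 3 or u = 5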